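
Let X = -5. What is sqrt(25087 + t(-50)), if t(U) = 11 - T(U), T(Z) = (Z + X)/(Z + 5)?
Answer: sqrt(225871)/3 ≈ 158.42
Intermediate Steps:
T(Z) = (-5 + Z)/(5 + Z) (T(Z) = (Z - 5)/(Z + 5) = (-5 + Z)/(5 + Z))
t(U) = 11 - (-5 + U)/(5 + U)
sqrt(25087 + t(-50)) = sqrt(25087 + 10*(6 - 50)/(5 - 50)) = sqrt(25087 + 10*(-44)/(-45)) = sqrt(25087 + 10*(-1/45)*(-44)) = sqrt(25087 + 88/9) = sqrt(225871/9) = sqrt(225871)/3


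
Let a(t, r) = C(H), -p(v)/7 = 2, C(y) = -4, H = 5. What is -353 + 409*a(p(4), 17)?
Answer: -1989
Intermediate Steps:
p(v) = -14 (p(v) = -7*2 = -14)
a(t, r) = -4
-353 + 409*a(p(4), 17) = -353 + 409*(-4) = -353 - 1636 = -1989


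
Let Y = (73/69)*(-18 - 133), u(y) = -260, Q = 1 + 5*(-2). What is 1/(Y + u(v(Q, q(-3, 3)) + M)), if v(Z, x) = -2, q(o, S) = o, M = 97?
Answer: -69/28963 ≈ -0.0023823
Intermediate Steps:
Q = -9 (Q = 1 - 10 = -9)
Y = -11023/69 (Y = (73*(1/69))*(-151) = (73/69)*(-151) = -11023/69 ≈ -159.75)
1/(Y + u(v(Q, q(-3, 3)) + M)) = 1/(-11023/69 - 260) = 1/(-28963/69) = -69/28963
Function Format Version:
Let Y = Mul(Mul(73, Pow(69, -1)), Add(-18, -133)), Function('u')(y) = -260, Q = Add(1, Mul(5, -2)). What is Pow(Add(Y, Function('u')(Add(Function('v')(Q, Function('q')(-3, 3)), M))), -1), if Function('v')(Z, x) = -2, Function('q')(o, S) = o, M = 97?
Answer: Rational(-69, 28963) ≈ -0.0023823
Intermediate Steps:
Q = -9 (Q = Add(1, -10) = -9)
Y = Rational(-11023, 69) (Y = Mul(Mul(73, Rational(1, 69)), -151) = Mul(Rational(73, 69), -151) = Rational(-11023, 69) ≈ -159.75)
Pow(Add(Y, Function('u')(Add(Function('v')(Q, Function('q')(-3, 3)), M))), -1) = Pow(Add(Rational(-11023, 69), -260), -1) = Pow(Rational(-28963, 69), -1) = Rational(-69, 28963)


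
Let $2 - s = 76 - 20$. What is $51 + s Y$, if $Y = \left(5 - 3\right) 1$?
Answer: $-57$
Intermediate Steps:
$Y = 2$ ($Y = \left(5 - 3\right) 1 = 2 \cdot 1 = 2$)
$s = -54$ ($s = 2 - \left(76 - 20\right) = 2 - 56 = -54$)
$51 + s Y = 51 - 108 = -57$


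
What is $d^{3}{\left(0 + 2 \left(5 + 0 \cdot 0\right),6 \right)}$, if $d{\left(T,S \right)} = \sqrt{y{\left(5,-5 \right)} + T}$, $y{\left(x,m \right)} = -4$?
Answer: $6 \sqrt{6} \approx 14.697$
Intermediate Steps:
$d{\left(T,S \right)} = \sqrt{-4 + T}$
$d^{3}{\left(0 + 2 \left(5 + 0 \cdot 0\right),6 \right)} = \left(\sqrt{-4 + \left(0 + 2 \left(5 + 0 \cdot 0\right)\right)}\right)^{3} = \left(\sqrt{-4 + \left(0 + 2 \left(5 + 0\right)\right)}\right)^{3} = \left(\sqrt{-4 + \left(0 + 2 \cdot 5\right)}\right)^{3} = \left(\sqrt{-4 + \left(0 + 10\right)}\right)^{3} = \left(\sqrt{-4 + 10}\right)^{3} = \left(\sqrt{6}\right)^{3} = 6 \sqrt{6}$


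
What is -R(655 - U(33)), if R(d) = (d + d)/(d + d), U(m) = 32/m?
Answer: -1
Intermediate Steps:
R(d) = 1 (R(d) = (2*d)/((2*d)) = (2*d)*(1/(2*d)) = 1)
-R(655 - U(33)) = -1*1 = -1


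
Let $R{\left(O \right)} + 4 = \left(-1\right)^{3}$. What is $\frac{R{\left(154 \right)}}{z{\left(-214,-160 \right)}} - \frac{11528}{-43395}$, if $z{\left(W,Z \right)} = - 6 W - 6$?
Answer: $\frac{439873}{1680570} \approx 0.26174$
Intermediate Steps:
$R{\left(O \right)} = -5$ ($R{\left(O \right)} = -4 + \left(-1\right)^{3} = -4 - 1 = -5$)
$z{\left(W,Z \right)} = -6 - 6 W$
$\frac{R{\left(154 \right)}}{z{\left(-214,-160 \right)}} - \frac{11528}{-43395} = - \frac{5}{-6 - -1284} - \frac{11528}{-43395} = - \frac{5}{-6 + 1284} - - \frac{1048}{3945} = - \frac{5}{1278} + \frac{1048}{3945} = \frac{439873}{1680570}$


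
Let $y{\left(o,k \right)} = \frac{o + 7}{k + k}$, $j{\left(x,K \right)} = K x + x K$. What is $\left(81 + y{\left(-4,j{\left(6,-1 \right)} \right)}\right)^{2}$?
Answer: $\frac{418609}{64} \approx 6540.8$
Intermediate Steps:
$j{\left(x,K \right)} = 2 K x$ ($j{\left(x,K \right)} = K x + K x = 2 K x$)
$y{\left(o,k \right)} = \frac{7 + o}{2 k}$
$\left(81 + y{\left(-4,j{\left(6,-1 \right)} \right)}\right)^{2} = \left(81 + \frac{7 - 4}{2 \cdot 2 \left(-1\right) 6}\right)^{2} = \left(81 + \frac{1}{2} \frac{1}{-12} \cdot 3\right)^{2} = \left(81 + \frac{1}{2} \left(- \frac{1}{12}\right) 3\right)^{2} = \left(81 - \frac{1}{8}\right)^{2} = \left(\frac{647}{8}\right)^{2} = \frac{418609}{64}$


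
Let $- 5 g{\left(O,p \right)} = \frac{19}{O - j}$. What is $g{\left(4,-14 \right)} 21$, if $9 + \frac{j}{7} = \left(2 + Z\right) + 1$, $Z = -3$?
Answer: $- \frac{399}{335} \approx -1.191$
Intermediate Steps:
$j = -63$ ($j = -63 + 7 \left(\left(2 - 3\right) + 1\right) = -63 + 7 \left(-1 + 1\right) = -63 + 7 \cdot 0 = -63 + 0 = -63$)
$g{\left(O,p \right)} = - \frac{19}{5 \left(63 + O\right)}$ ($g{\left(O,p \right)} = - \frac{19 \frac{1}{O - -63}}{5} = - \frac{19 \frac{1}{O + 63}}{5} = - \frac{19 \frac{1}{63 + O}}{5} = - \frac{19}{5 \left(63 + O\right)}$)
$g{\left(4,-14 \right)} 21 = - \frac{19}{315 + 5 \cdot 4} \cdot 21 = - \frac{19}{315 + 20} \cdot 21 = - \frac{19}{335} \cdot 21 = \left(-19\right) \frac{1}{335} \cdot 21 = \left(- \frac{19}{335}\right) 21 = - \frac{399}{335}$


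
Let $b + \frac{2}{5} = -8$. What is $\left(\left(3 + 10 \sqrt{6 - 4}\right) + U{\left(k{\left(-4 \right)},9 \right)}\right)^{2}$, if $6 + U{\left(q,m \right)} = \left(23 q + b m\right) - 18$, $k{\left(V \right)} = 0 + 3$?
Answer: $\frac{24044}{25} - 552 \sqrt{2} \approx 181.11$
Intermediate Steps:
$b = - \frac{42}{5}$ ($b = - \frac{2}{5} - 8 = - \frac{42}{5} \approx -8.4$)
$k{\left(V \right)} = 3$
$U{\left(q,m \right)} = -24 + 23 q - \frac{42 m}{5}$ ($U{\left(q,m \right)} = -6 - \left(18 - 23 q + \frac{42 m}{5}\right) = -24 + 23 q - \frac{42 m}{5}$)
$\left(\left(3 + 10 \sqrt{6 - 4}\right) + U{\left(k{\left(-4 \right)},9 \right)}\right)^{2} = \left(\left(3 + 10 \sqrt{6 - 4}\right) - \frac{153}{5}\right)^{2} = \left(\left(3 + 10 \sqrt{2}\right) - \frac{153}{5}\right)^{2} = \left(- \frac{138}{5} + 10 \sqrt{2}\right)^{2}$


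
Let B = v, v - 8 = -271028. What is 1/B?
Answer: -1/271020 ≈ -3.6898e-6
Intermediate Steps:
v = -271020 (v = 8 - 271028 = -271020)
B = -271020
1/B = 1/(-271020) = -1/271020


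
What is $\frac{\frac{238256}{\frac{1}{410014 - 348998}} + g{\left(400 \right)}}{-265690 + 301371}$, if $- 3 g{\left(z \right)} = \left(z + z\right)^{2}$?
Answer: $\frac{43611644288}{107043} \approx 4.0742 \cdot 10^{5}$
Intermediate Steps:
$g{\left(z \right)} = - \frac{4 z^{2}}{3}$ ($g{\left(z \right)} = - \frac{\left(z + z\right)^{2}}{3} = - \frac{\left(2 z\right)^{2}}{3} = - \frac{4 z^{2}}{3}$)
$\frac{\frac{238256}{\frac{1}{410014 - 348998}} + g{\left(400 \right)}}{-265690 + 301371} = \frac{\frac{238256}{\frac{1}{410014 - 348998}} - \frac{4 \cdot 400^{2}}{3}}{-265690 + 301371} = \frac{\frac{238256}{\frac{1}{61016}} - \frac{640000}{3}}{35681} = \left(238256 \frac{1}{\frac{1}{61016}} - \frac{640000}{3}\right) \frac{1}{35681} = \left(238256 \cdot 61016 - \frac{640000}{3}\right) \frac{1}{35681} = \left(14537428096 - \frac{640000}{3}\right) \frac{1}{35681} = \frac{43611644288}{3} \cdot \frac{1}{35681} = \frac{43611644288}{107043}$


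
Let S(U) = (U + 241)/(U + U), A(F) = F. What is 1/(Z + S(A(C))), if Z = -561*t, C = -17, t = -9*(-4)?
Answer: -17/343444 ≈ -4.9499e-5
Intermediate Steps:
t = 36
S(U) = (241 + U)/(2*U) (S(U) = (241 + U)/((2*U)) = (241 + U)*(1/(2*U)) = (241 + U)/(2*U))
Z = -20196 (Z = -561*36 = -20196)
1/(Z + S(A(C))) = 1/(-20196 + (½)*(241 - 17)/(-17)) = 1/(-20196 + (½)*(-1/17)*224) = 1/(-20196 - 112/17) = 1/(-343444/17) = -17/343444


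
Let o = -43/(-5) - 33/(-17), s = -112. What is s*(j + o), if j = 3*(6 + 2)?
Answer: -328832/85 ≈ -3868.6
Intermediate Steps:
j = 24 (j = 3*8 = 24)
o = 896/85 (o = -43*(-1/5) - 33*(-1/17) = 43/5 + 33/17 = 896/85 ≈ 10.541)
s*(j + o) = -112*(24 + 896/85) = -112*2936/85 = -328832/85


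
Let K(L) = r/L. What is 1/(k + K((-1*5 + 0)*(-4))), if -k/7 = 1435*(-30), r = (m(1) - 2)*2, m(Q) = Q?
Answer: 10/3013499 ≈ 3.3184e-6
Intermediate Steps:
r = -2 (r = (1 - 2)*2 = -1*2 = -2)
k = 301350 (k = -10045*(-30) = -7*(-43050) = 301350)
K(L) = -2/L
1/(k + K((-1*5 + 0)*(-4))) = 1/(301350 - 2*(-1/(4*(-1*5 + 0)))) = 1/(301350 - 2*(-1/(4*(-5 + 0)))) = 1/(301350 - 2/((-5*(-4)))) = 1/(301350 - 2/20) = 1/(301350 - 2*1/20) = 1/(301350 - ⅒) = 1/(3013499/10) = 10/3013499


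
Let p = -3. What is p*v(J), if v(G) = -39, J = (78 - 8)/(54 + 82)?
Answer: 117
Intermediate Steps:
J = 35/68 (J = 70/136 = 70*(1/136) = 35/68 ≈ 0.51471)
p*v(J) = -3*(-39) = 117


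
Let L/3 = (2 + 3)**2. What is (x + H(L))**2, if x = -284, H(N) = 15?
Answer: 72361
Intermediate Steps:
L = 75 (L = 3*(2 + 3)**2 = 3*5**2 = 3*25 = 75)
(x + H(L))**2 = (-284 + 15)**2 = (-269)**2 = 72361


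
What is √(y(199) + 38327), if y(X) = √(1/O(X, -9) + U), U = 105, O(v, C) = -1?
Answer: √(38327 + 2*√26) ≈ 195.80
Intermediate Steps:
y(X) = 2*√26 (y(X) = √(1/(-1) + 105) = √(-1 + 105) = √104 = 2*√26)
√(y(199) + 38327) = √(2*√26 + 38327) = √(38327 + 2*√26)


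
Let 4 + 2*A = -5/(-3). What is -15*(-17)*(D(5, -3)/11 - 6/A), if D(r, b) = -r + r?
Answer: 9180/7 ≈ 1311.4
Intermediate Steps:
A = -7/6 (A = -2 + (-5/(-3))/2 = -2 + (-5*(-⅓))/2 = -2 + (½)*(5/3) = -2 + ⅚ = -7/6 ≈ -1.1667)
D(r, b) = 0
-15*(-17)*(D(5, -3)/11 - 6/A) = -15*(-17)*(0/11 - 6/(-7/6)) = -(-255)*(0*(1/11) - 6*(-6/7)) = -(-255)*(0 + 36/7) = -(-255)*36/7 = -1*(-9180/7) = 9180/7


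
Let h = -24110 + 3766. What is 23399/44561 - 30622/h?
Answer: 920288099/453274492 ≈ 2.0303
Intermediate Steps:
h = -20344
23399/44561 - 30622/h = 23399/44561 - 30622/(-20344) = 23399*(1/44561) - 30622*(-1/20344) = 23399/44561 + 15311/10172 = 920288099/453274492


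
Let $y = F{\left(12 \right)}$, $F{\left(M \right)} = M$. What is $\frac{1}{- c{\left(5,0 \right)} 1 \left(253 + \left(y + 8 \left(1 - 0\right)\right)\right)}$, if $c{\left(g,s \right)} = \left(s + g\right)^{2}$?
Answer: $- \frac{1}{6825} \approx -0.00014652$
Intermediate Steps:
$y = 12$
$c{\left(g,s \right)} = \left(g + s\right)^{2}$
$\frac{1}{- c{\left(5,0 \right)} 1 \left(253 + \left(y + 8 \left(1 - 0\right)\right)\right)} = \frac{1}{- \left(5 + 0\right)^{2} \cdot 1 \left(253 + \left(12 + 8 \left(1 - 0\right)\right)\right)} = \frac{1}{- 5^{2} \cdot 1 \left(253 + \left(12 + 8 \left(1 + 0\right)\right)\right)} = \frac{1}{\left(-1\right) 25 \cdot 1 \left(253 + \left(12 + 8 \cdot 1\right)\right)} = \frac{1}{\left(-25\right) 1 \left(253 + \left(12 + 8\right)\right)} = \frac{1}{\left(-25\right) \left(253 + 20\right)} = \frac{1}{\left(-25\right) 273} = \frac{1}{-6825} = - \frac{1}{6825}$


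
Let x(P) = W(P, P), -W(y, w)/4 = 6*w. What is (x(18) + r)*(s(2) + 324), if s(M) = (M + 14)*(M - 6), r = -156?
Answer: -152880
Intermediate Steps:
W(y, w) = -24*w
s(M) = (-6 + M)*(14 + M) (s(M) = (14 + M)*(-6 + M) = (-6 + M)*(14 + M))
x(P) = -24*P
(x(18) + r)*(s(2) + 324) = (-24*18 - 156)*((-84 + 2**2 + 8*2) + 324) = (-432 - 156)*((-84 + 4 + 16) + 324) = -588*(-64 + 324) = -588*260 = -152880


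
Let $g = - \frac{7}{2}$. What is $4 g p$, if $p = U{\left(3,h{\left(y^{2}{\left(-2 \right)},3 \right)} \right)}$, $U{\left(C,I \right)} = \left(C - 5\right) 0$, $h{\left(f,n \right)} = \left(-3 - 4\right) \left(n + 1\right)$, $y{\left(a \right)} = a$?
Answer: $0$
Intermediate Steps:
$g = - \frac{7}{2}$ ($g = \left(-7\right) \frac{1}{2} = - \frac{7}{2} \approx -3.5$)
$h{\left(f,n \right)} = -7 - 7 n$ ($h{\left(f,n \right)} = - 7 \left(1 + n\right) = -7 - 7 n$)
$U{\left(C,I \right)} = 0$ ($U{\left(C,I \right)} = \left(-5 + C\right) 0 = 0$)
$p = 0$
$4 g p = 4 \left(- \frac{7}{2}\right) 0 = \left(-14\right) 0 = 0$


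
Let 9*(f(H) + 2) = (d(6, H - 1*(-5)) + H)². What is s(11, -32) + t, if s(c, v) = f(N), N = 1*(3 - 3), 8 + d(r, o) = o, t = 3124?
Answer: 3123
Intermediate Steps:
d(r, o) = -8 + o
N = 0 (N = 1*0 = 0)
f(H) = -2 + (-3 + 2*H)²/9 (f(H) = -2 + ((-8 + (H - 1*(-5))) + H)²/9 = -2 + ((-8 + (H + 5)) + H)²/9 = -2 + ((-8 + (5 + H)) + H)²/9 = -2 + ((-3 + H) + H)²/9 = -2 + (-3 + 2*H)²/9)
s(c, v) = -1 (s(c, v) = -2 + (-3 + 2*0)²/9 = -2 + (-3 + 0)²/9 = -2 + (⅑)*(-3)² = -2 + (⅑)*9 = -2 + 1 = -1)
s(11, -32) + t = -1 + 3124 = 3123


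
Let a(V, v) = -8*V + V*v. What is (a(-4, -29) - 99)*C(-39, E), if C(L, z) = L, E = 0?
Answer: -1911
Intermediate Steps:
(a(-4, -29) - 99)*C(-39, E) = (-4*(-8 - 29) - 99)*(-39) = (-4*(-37) - 99)*(-39) = (148 - 99)*(-39) = 49*(-39) = -1911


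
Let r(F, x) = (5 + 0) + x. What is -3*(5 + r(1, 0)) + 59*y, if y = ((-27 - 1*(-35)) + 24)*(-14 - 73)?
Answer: -164286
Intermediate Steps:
r(F, x) = 5 + x
y = -2784 (y = ((-27 + 35) + 24)*(-87) = (8 + 24)*(-87) = 32*(-87) = -2784)
-3*(5 + r(1, 0)) + 59*y = -3*(5 + (5 + 0)) + 59*(-2784) = -3*(5 + 5) - 164256 = -3*10 - 164256 = -30 - 164256 = -164286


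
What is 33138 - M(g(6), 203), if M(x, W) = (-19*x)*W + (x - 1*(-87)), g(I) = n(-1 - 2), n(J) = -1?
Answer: 29195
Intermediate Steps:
g(I) = -1
M(x, W) = 87 + x - 19*W*x (M(x, W) = -19*W*x + (x + 87) = -19*W*x + (87 + x) = 87 + x - 19*W*x)
33138 - M(g(6), 203) = 33138 - (87 - 1 - 19*203*(-1)) = 33138 - (87 - 1 + 3857) = 33138 - 1*3943 = 33138 - 3943 = 29195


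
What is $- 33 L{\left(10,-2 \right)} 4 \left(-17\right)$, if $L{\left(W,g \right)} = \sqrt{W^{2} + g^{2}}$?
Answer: $4488 \sqrt{26} \approx 22884.0$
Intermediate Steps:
$- 33 L{\left(10,-2 \right)} 4 \left(-17\right) = - 33 \sqrt{10^{2} + \left(-2\right)^{2}} \cdot 4 \left(-17\right) = - 33 \sqrt{100 + 4} \left(-68\right) = - 33 \sqrt{104} \left(-68\right) = - 33 \cdot 2 \sqrt{26} \left(-68\right) = - 66 \sqrt{26} \left(-68\right) = 4488 \sqrt{26}$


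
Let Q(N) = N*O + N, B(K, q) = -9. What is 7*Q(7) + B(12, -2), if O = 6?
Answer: 334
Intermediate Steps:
Q(N) = 7*N (Q(N) = N*6 + N = 6*N + N = 7*N)
7*Q(7) + B(12, -2) = 7*(7*7) - 9 = 7*49 - 9 = 343 - 9 = 334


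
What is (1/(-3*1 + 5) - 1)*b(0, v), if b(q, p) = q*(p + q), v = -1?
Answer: 0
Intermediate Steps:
(1/(-3*1 + 5) - 1)*b(0, v) = (1/(-3*1 + 5) - 1)*(0*(-1 + 0)) = (1/(-3 + 5) - 1)*(0*(-1)) = (1/2 - 1)*0 = (½ - 1)*0 = -½*0 = 0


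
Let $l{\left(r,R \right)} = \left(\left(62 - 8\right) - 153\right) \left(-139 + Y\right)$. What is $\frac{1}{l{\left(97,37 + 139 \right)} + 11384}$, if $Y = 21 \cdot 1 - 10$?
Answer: $\frac{1}{24056} \approx 4.157 \cdot 10^{-5}$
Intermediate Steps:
$Y = 11$ ($Y = 21 - 10 = 11$)
$l{\left(r,R \right)} = 12672$ ($l{\left(r,R \right)} = \left(\left(62 - 8\right) - 153\right) \left(-139 + 11\right) = \left(\left(62 - 8\right) - 153\right) \left(-128\right) = \left(54 - 153\right) \left(-128\right) = \left(-99\right) \left(-128\right) = 12672$)
$\frac{1}{l{\left(97,37 + 139 \right)} + 11384} = \frac{1}{12672 + 11384} = \frac{1}{24056}$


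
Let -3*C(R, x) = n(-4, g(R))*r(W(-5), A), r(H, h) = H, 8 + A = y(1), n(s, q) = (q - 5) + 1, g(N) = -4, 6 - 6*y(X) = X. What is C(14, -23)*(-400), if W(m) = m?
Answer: 16000/3 ≈ 5333.3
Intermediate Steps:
y(X) = 1 - X/6
n(s, q) = -4 + q (n(s, q) = (-5 + q) + 1 = -4 + q)
A = -43/6 (A = -8 + (1 - ⅙*1) = -8 + (1 - ⅙) = -8 + ⅚ = -43/6 ≈ -7.1667)
C(R, x) = -40/3 (C(R, x) = -(-4 - 4)*(-5)/3 = -(-8)*(-5)/3 = -⅓*40 = -40/3)
C(14, -23)*(-400) = -40/3*(-400) = 16000/3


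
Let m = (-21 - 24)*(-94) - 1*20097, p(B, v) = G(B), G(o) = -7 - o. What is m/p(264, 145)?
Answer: 15867/271 ≈ 58.550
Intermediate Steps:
p(B, v) = -7 - B
m = -15867 (m = -45*(-94) - 20097 = 4230 - 20097 = -15867)
m/p(264, 145) = -15867/(-7 - 1*264) = -15867/(-7 - 264) = -15867/(-271) = -15867*(-1/271) = 15867/271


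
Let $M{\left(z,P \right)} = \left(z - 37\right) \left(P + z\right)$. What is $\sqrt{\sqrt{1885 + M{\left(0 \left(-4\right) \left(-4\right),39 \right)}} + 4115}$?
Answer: $\sqrt{4115 + \sqrt{442}} \approx 64.312$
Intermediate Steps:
$M{\left(z,P \right)} = \left(-37 + z\right) \left(P + z\right)$
$\sqrt{\sqrt{1885 + M{\left(0 \left(-4\right) \left(-4\right),39 \right)}} + 4115} = \sqrt{\sqrt{1885 + \left(\left(0 \left(-4\right) \left(-4\right)\right)^{2} - 1443 - 37 \cdot 0 \left(-4\right) \left(-4\right) + 39 \cdot 0 \left(-4\right) \left(-4\right)\right)} + 4115} = \sqrt{\sqrt{1885 + \left(\left(0 \left(-4\right)\right)^{2} - 1443 - 37 \cdot 0 \left(-4\right) + 39 \cdot 0 \left(-4\right)\right)} + 4115} = \sqrt{\sqrt{1885 + \left(0^{2} - 1443 - 0 + 39 \cdot 0\right)} + 4115} = \sqrt{\sqrt{1885 + \left(0 - 1443 + 0 + 0\right)} + 4115} = \sqrt{\sqrt{1885 - 1443} + 4115} = \sqrt{\sqrt{442} + 4115} = \sqrt{4115 + \sqrt{442}}$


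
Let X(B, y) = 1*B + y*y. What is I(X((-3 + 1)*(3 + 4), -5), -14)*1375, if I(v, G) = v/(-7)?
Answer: -15125/7 ≈ -2160.7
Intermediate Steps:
X(B, y) = B + y²
I(v, G) = -v/7 (I(v, G) = v*(-⅐) = -v/7)
I(X((-3 + 1)*(3 + 4), -5), -14)*1375 = -((-3 + 1)*(3 + 4) + (-5)²)/7*1375 = -(-2*7 + 25)/7*1375 = -(-14 + 25)/7*1375 = -⅐*11*1375 = -11/7*1375 = -15125/7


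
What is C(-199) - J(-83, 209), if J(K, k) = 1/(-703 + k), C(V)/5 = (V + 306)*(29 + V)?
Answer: -44929299/494 ≈ -90950.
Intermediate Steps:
C(V) = 5*(29 + V)*(306 + V) (C(V) = 5*((V + 306)*(29 + V)) = 5*((306 + V)*(29 + V)) = 5*((29 + V)*(306 + V)) = 5*(29 + V)*(306 + V))
C(-199) - J(-83, 209) = (44370 + 5*(-199)² + 1675*(-199)) - 1/(-703 + 209) = (44370 + 5*39601 - 333325) - 1/(-494) = (44370 + 198005 - 333325) - 1*(-1/494) = -90950 + 1/494 = -44929299/494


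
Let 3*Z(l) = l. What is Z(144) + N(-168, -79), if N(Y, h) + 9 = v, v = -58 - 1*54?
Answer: -73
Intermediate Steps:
v = -112 (v = -58 - 54 = -112)
N(Y, h) = -121 (N(Y, h) = -9 - 112 = -121)
Z(l) = l/3
Z(144) + N(-168, -79) = (⅓)*144 - 121 = 48 - 121 = -73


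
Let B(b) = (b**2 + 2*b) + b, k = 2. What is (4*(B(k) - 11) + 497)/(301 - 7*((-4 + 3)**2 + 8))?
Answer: 29/14 ≈ 2.0714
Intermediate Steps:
B(b) = b**2 + 3*b
(4*(B(k) - 11) + 497)/(301 - 7*((-4 + 3)**2 + 8)) = (4*(2*(3 + 2) - 11) + 497)/(301 - 7*((-4 + 3)**2 + 8)) = (4*(2*5 - 11) + 497)/(301 - 7*((-1)**2 + 8)) = (4*(10 - 11) + 497)/(301 - 7*(1 + 8)) = (4*(-1) + 497)/(301 - 7*9) = (-4 + 497)/(301 - 63) = 493/238 = 493*(1/238) = 29/14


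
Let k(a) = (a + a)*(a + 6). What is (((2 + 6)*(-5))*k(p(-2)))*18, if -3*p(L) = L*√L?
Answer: 1280 - 5760*I*√2 ≈ 1280.0 - 8145.9*I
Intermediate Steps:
p(L) = -L^(3/2)/3 (p(L) = -L*√L/3 = -L^(3/2)/3)
k(a) = 2*a*(6 + a) (k(a) = (2*a)*(6 + a) = 2*a*(6 + a))
(((2 + 6)*(-5))*k(p(-2)))*18 = (((2 + 6)*(-5))*(2*(-(-2)*I*√2/3)*(6 - (-2)*I*√2/3)))*18 = ((8*(-5))*(2*(-(-2)*I*√2/3)*(6 - (-2)*I*√2/3)))*18 = -80*2*I*√2/3*(6 + 2*I*√2/3)*18 = -160*I*√2*(6 + 2*I*√2/3)/3*18 = -960*I*√2*(6 + 2*I*√2/3)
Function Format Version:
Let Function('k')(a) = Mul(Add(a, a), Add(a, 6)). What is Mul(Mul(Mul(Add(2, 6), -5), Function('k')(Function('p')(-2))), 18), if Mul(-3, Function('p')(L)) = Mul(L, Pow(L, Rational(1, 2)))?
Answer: Add(1280, Mul(-5760, I, Pow(2, Rational(1, 2)))) ≈ Add(1280.0, Mul(-8145.9, I))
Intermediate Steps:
Function('p')(L) = Mul(Rational(-1, 3), Pow(L, Rational(3, 2))) (Function('p')(L) = Mul(Rational(-1, 3), Mul(L, Pow(L, Rational(1, 2)))) = Mul(Rational(-1, 3), Pow(L, Rational(3, 2))))
Function('k')(a) = Mul(2, a, Add(6, a)) (Function('k')(a) = Mul(Mul(2, a), Add(6, a)) = Mul(2, a, Add(6, a)))
Mul(Mul(Mul(Add(2, 6), -5), Function('k')(Function('p')(-2))), 18) = Mul(Mul(Mul(Add(2, 6), -5), Mul(2, Mul(Rational(-1, 3), Pow(-2, Rational(3, 2))), Add(6, Mul(Rational(-1, 3), Pow(-2, Rational(3, 2)))))), 18) = Mul(Mul(Mul(8, -5), Mul(2, Mul(Rational(-1, 3), Mul(-2, I, Pow(2, Rational(1, 2)))), Add(6, Mul(Rational(-1, 3), Mul(-2, I, Pow(2, Rational(1, 2))))))), 18) = Mul(Mul(-40, Mul(2, Mul(Rational(2, 3), I, Pow(2, Rational(1, 2))), Add(6, Mul(Rational(2, 3), I, Pow(2, Rational(1, 2)))))), 18) = Mul(Mul(-40, Mul(Rational(4, 3), I, Pow(2, Rational(1, 2)), Add(6, Mul(Rational(2, 3), I, Pow(2, Rational(1, 2)))))), 18) = Mul(Mul(Rational(-160, 3), I, Pow(2, Rational(1, 2)), Add(6, Mul(Rational(2, 3), I, Pow(2, Rational(1, 2))))), 18) = Mul(-960, I, Pow(2, Rational(1, 2)), Add(6, Mul(Rational(2, 3), I, Pow(2, Rational(1, 2)))))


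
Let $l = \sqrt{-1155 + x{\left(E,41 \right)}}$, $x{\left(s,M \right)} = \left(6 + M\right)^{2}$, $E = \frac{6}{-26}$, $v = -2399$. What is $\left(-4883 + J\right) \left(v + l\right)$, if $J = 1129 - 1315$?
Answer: $12160531 - 5069 \sqrt{1054} \approx 1.1996 \cdot 10^{7}$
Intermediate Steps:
$J = -186$
$E = - \frac{3}{13}$ ($E = 6 \left(- \frac{1}{26}\right) = - \frac{3}{13} \approx -0.23077$)
$l = \sqrt{1054}$ ($l = \sqrt{-1155 + \left(6 + 41\right)^{2}} = \sqrt{-1155 + 47^{2}} = \sqrt{-1155 + 2209} = \sqrt{1054} \approx 32.465$)
$\left(-4883 + J\right) \left(v + l\right) = \left(-4883 - 186\right) \left(-2399 + \sqrt{1054}\right) = - 5069 \left(-2399 + \sqrt{1054}\right) = 12160531 - 5069 \sqrt{1054}$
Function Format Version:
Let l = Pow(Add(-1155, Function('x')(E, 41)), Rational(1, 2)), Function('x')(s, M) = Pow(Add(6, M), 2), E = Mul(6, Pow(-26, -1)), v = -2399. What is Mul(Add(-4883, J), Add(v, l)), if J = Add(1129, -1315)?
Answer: Add(12160531, Mul(-5069, Pow(1054, Rational(1, 2)))) ≈ 1.1996e+7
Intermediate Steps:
J = -186
E = Rational(-3, 13) (E = Mul(6, Rational(-1, 26)) = Rational(-3, 13) ≈ -0.23077)
l = Pow(1054, Rational(1, 2)) (l = Pow(Add(-1155, Pow(Add(6, 41), 2)), Rational(1, 2)) = Pow(Add(-1155, Pow(47, 2)), Rational(1, 2)) = Pow(Add(-1155, 2209), Rational(1, 2)) = Pow(1054, Rational(1, 2)) ≈ 32.465)
Mul(Add(-4883, J), Add(v, l)) = Mul(Add(-4883, -186), Add(-2399, Pow(1054, Rational(1, 2)))) = Mul(-5069, Add(-2399, Pow(1054, Rational(1, 2)))) = Add(12160531, Mul(-5069, Pow(1054, Rational(1, 2))))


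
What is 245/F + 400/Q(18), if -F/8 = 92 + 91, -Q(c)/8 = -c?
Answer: 11465/4392 ≈ 2.6104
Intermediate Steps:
Q(c) = 8*c (Q(c) = -(-8)*c = 8*c)
F = -1464 (F = -8*(92 + 91) = -8*183 = -1464)
245/F + 400/Q(18) = 245/(-1464) + 400/((8*18)) = 245*(-1/1464) + 400/144 = -245/1464 + 400*(1/144) = -245/1464 + 25/9 = 11465/4392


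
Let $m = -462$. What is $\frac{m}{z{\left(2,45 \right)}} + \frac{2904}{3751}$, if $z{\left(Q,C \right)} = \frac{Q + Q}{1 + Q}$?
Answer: $- \frac{21435}{62} \approx -345.73$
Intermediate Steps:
$z{\left(Q,C \right)} = \frac{2 Q}{1 + Q}$
$\frac{m}{z{\left(2,45 \right)}} + \frac{2904}{3751} = - \frac{462}{2 \cdot 2 \frac{1}{1 + 2}} + \frac{2904}{3751} = - \frac{462}{2 \cdot 2 \cdot \frac{1}{3}} + 2904 \cdot \frac{1}{3751} = - \frac{462}{2 \cdot 2 \cdot \frac{1}{3}} + \frac{24}{31} = - \frac{462}{\frac{4}{3}} + \frac{24}{31} = \left(-462\right) \frac{3}{4} + \frac{24}{31} = - \frac{693}{2} + \frac{24}{31} = - \frac{21435}{62}$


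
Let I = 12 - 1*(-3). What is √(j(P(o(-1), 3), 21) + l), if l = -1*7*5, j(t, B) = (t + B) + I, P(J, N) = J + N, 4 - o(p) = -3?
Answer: √11 ≈ 3.3166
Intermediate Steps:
o(p) = 7 (o(p) = 4 - 1*(-3) = 4 + 3 = 7)
I = 15 (I = 12 + 3 = 15)
j(t, B) = 15 + B + t (j(t, B) = (t + B) + 15 = (B + t) + 15 = 15 + B + t)
l = -35 (l = -7*5 = -35)
√(j(P(o(-1), 3), 21) + l) = √((15 + 21 + (7 + 3)) - 35) = √((15 + 21 + 10) - 35) = √(46 - 35) = √11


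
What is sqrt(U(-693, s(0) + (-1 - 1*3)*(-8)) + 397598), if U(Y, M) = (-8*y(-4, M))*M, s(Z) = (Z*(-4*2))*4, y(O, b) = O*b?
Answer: sqrt(430366) ≈ 656.02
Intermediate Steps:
s(Z) = -32*Z (s(Z) = (Z*(-8))*4 = -8*Z*4 = -32*Z)
U(Y, M) = 32*M**2 (U(Y, M) = (-(-32)*M)*M = (32*M)*M = 32*M**2)
sqrt(U(-693, s(0) + (-1 - 1*3)*(-8)) + 397598) = sqrt(32*(-32*0 + (-1 - 1*3)*(-8))**2 + 397598) = sqrt(32*(0 + (-1 - 3)*(-8))**2 + 397598) = sqrt(32*(0 - 4*(-8))**2 + 397598) = sqrt(32*(0 + 32)**2 + 397598) = sqrt(32*32**2 + 397598) = sqrt(32*1024 + 397598) = sqrt(32768 + 397598) = sqrt(430366)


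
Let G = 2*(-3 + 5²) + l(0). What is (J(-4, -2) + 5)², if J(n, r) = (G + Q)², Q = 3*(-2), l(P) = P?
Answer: 2099601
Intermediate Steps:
Q = -6
G = 44 (G = 2*(-3 + 5²) + 0 = 2*(-3 + 25) + 0 = 2*22 + 0 = 44 + 0 = 44)
J(n, r) = 1444 (J(n, r) = (44 - 6)² = 38² = 1444)
(J(-4, -2) + 5)² = (1444 + 5)² = 1449² = 2099601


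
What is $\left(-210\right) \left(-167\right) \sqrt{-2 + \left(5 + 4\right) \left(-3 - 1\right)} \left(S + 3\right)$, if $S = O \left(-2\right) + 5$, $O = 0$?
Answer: $280560 i \sqrt{38} \approx 1.7295 \cdot 10^{6} i$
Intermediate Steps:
$S = 5$ ($S = 0 \left(-2\right) + 5 = 0 + 5 = 5$)
$\left(-210\right) \left(-167\right) \sqrt{-2 + \left(5 + 4\right) \left(-3 - 1\right)} \left(S + 3\right) = \left(-210\right) \left(-167\right) \sqrt{-2 + \left(5 + 4\right) \left(-3 - 1\right)} \left(5 + 3\right) = 35070 \sqrt{-2 + 9 \left(-4\right)} 8 = 35070 \sqrt{-2 - 36} \cdot 8 = 35070 \sqrt{-38} \cdot 8 = 35070 i \sqrt{38} \cdot 8 = 35070 \cdot 8 i \sqrt{38} = 280560 i \sqrt{38}$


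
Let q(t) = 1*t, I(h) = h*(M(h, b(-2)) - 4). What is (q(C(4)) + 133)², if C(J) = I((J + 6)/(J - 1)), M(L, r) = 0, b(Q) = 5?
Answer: 128881/9 ≈ 14320.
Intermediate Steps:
I(h) = -4*h (I(h) = h*(0 - 4) = h*(-4) = -4*h)
C(J) = -4*(6 + J)/(-1 + J) (C(J) = -4*(J + 6)/(J - 1) = -4*(6 + J)/(-1 + J))
q(t) = t
(q(C(4)) + 133)² = (4*(-6 - 1*4)/(-1 + 4) + 133)² = (4*(-6 - 4)/3 + 133)² = (4*(⅓)*(-10) + 133)² = (-40/3 + 133)² = (359/3)² = 128881/9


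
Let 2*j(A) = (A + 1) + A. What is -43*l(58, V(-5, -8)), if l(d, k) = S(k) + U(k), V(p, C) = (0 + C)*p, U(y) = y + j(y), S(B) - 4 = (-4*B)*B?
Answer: 543133/2 ≈ 2.7157e+5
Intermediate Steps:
j(A) = ½ + A (j(A) = ((A + 1) + A)/2 = ((1 + A) + A)/2 = (1 + 2*A)/2 = ½ + A)
S(B) = 4 - 4*B² (S(B) = 4 + (-4*B)*B = 4 - 4*B²)
U(y) = ½ + 2*y (U(y) = y + (½ + y) = ½ + 2*y)
V(p, C) = C*p
l(d, k) = 9/2 - 4*k² + 2*k (l(d, k) = (4 - 4*k²) + (½ + 2*k) = 9/2 - 4*k² + 2*k)
-43*l(58, V(-5, -8)) = -43*(9/2 - 4*(-8*(-5))² + 2*(-8*(-5))) = -43*(9/2 - 4*40² + 2*40) = -43*(9/2 - 4*1600 + 80) = -43*(9/2 - 6400 + 80) = -43*(-12631/2) = 543133/2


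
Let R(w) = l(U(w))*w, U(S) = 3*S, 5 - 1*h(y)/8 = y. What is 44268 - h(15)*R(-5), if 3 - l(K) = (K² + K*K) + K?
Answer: 217068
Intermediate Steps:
h(y) = 40 - 8*y
l(K) = 3 - K - 2*K² (l(K) = 3 - ((K² + K*K) + K) = 3 - ((K² + K²) + K) = 3 - (2*K² + K) = 3 - (K + 2*K²) = 3 + (-K - 2*K²) = 3 - K - 2*K²)
R(w) = w*(3 - 18*w² - 3*w) (R(w) = (3 - 3*w - 2*9*w²)*w = (3 - 3*w - 18*w²)*w = (3 - 18*w² - 3*w)*w = w*(3 - 18*w² - 3*w))
44268 - h(15)*R(-5) = 44268 - (40 - 8*15)*3*(-5)*(1 - 1*(-5) - 6*(-5)²) = 44268 - (40 - 120)*3*(-5)*(1 + 5 - 6*25) = 44268 - (-80)*3*(-5)*(1 + 5 - 150) = 44268 - (-80)*3*(-5)*(-144) = 44268 - (-80)*2160 = 44268 - 1*(-172800) = 44268 + 172800 = 217068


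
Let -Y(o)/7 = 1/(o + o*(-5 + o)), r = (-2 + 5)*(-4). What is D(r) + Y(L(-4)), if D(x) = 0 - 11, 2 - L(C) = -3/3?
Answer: -26/3 ≈ -8.6667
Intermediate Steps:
L(C) = 3 (L(C) = 2 - (-3)/3 = 2 - 1*(-1) = 2 + 1 = 3)
r = -12 (r = 3*(-4) = -12)
D(x) = -11
Y(o) = -7/(o + o*(-5 + o))
D(r) + Y(L(-4)) = -11 - 7/(3*(-4 + 3)) = -11 - 7*1/3/(-1) = -11 - 7*1/3*(-1) = -11 + 7/3 = -26/3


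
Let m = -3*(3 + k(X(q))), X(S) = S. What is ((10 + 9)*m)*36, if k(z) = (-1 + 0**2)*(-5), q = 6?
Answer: -16416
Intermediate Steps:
k(z) = 5 (k(z) = (-1 + 0)*(-5) = -1*(-5) = 5)
m = -24 (m = -3*(3 + 5) = -3*8 = -24)
((10 + 9)*m)*36 = ((10 + 9)*(-24))*36 = (19*(-24))*36 = -456*36 = -16416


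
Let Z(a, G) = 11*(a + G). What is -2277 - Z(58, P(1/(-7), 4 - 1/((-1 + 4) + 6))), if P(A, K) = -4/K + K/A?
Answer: -820336/315 ≈ -2604.2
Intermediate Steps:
Z(a, G) = 11*G + 11*a (Z(a, G) = 11*(G + a) = 11*G + 11*a)
-2277 - Z(58, P(1/(-7), 4 - 1/((-1 + 4) + 6))) = -2277 - (11*(-4/(4 - 1/((-1 + 4) + 6)) + (4 - 1/((-1 + 4) + 6))/(1/(-7))) + 11*58) = -2277 - (11*(-4/(4 - 1/(3 + 6)) + (4 - 1/(3 + 6))/(-⅐)) + 638) = -2277 - (11*(-4/(4 - 1/9) + (4 - 1/9)*(-7)) + 638) = -2277 - (11*(-4/(4 - 1*⅑) + (4 - 1*⅑)*(-7)) + 638) = -2277 - (11*(-4/(4 - ⅑) + (4 - ⅑)*(-7)) + 638) = -2277 - (11*(-4/35/9 + (35/9)*(-7)) + 638) = -2277 - (11*(-4*9/35 - 245/9) + 638) = -2277 - (11*(-36/35 - 245/9) + 638) = -2277 - (11*(-8899/315) + 638) = -2277 - (-97889/315 + 638) = -2277 - 1*103081/315 = -2277 - 103081/315 = -820336/315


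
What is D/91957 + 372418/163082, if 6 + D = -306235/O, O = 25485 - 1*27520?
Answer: 6973945970796/3051794154959 ≈ 2.2852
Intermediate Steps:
O = -2035 (O = 25485 - 27520 = -2035)
D = 58805/407 (D = -6 - 306235/(-2035) = -6 - 306235*(-1/2035) = -6 + 61247/407 = 58805/407 ≈ 144.48)
D/91957 + 372418/163082 = (58805/407)/91957 + 372418/163082 = (58805/407)*(1/91957) + 372418*(1/163082) = 58805/37426499 + 186209/81541 = 6973945970796/3051794154959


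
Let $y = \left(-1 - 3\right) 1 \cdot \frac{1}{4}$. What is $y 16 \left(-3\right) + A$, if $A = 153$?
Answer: $201$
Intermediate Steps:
$y = -1$ ($y = - 4 \cdot 1 \cdot \frac{1}{4} = \left(-4\right) \frac{1}{4} = -1$)
$y 16 \left(-3\right) + A = - 16 \left(-3\right) + 153 = \left(-1\right) \left(-48\right) + 153 = 48 + 153 = 201$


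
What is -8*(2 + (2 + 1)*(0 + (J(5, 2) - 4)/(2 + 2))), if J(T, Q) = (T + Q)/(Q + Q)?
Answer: -5/2 ≈ -2.5000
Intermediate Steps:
J(T, Q) = (Q + T)/(2*Q) (J(T, Q) = (Q + T)/((2*Q)) = (Q + T)*(1/(2*Q)) = (Q + T)/(2*Q))
-8*(2 + (2 + 1)*(0 + (J(5, 2) - 4)/(2 + 2))) = -8*(2 + (2 + 1)*(0 + ((½)*(2 + 5)/2 - 4)/(2 + 2))) = -8*(2 + 3*(0 + ((½)*(½)*7 - 4)/4)) = -8*(2 + 3*(0 + (7/4 - 4)*(¼))) = -8*(2 + 3*(0 - 9/4*¼)) = -8*(2 + 3*(0 - 9/16)) = -8*(2 + 3*(-9/16)) = -8*(2 - 27/16) = -8*5/16 = -5/2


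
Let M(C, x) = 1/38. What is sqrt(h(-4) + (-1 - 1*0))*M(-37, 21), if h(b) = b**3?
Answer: I*sqrt(65)/38 ≈ 0.21216*I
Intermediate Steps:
M(C, x) = 1/38
sqrt(h(-4) + (-1 - 1*0))*M(-37, 21) = sqrt((-4)**3 + (-1 - 1*0))*(1/38) = sqrt(-64 + (-1 + 0))*(1/38) = sqrt(-64 - 1)*(1/38) = sqrt(-65)*(1/38) = (I*sqrt(65))*(1/38) = I*sqrt(65)/38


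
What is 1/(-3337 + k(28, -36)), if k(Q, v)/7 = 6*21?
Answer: -1/2455 ≈ -0.00040733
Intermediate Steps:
k(Q, v) = 882 (k(Q, v) = 7*(6*21) = 7*126 = 882)
1/(-3337 + k(28, -36)) = 1/(-3337 + 882) = 1/(-2455) = -1/2455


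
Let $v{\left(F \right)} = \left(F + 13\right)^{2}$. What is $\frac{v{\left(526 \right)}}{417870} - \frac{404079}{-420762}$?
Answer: $\frac{24257724061}{14651984745} \approx 1.6556$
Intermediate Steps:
$v{\left(F \right)} = \left(13 + F\right)^{2}$
$\frac{v{\left(526 \right)}}{417870} - \frac{404079}{-420762} = \frac{\left(13 + 526\right)^{2}}{417870} - \frac{404079}{-420762} = 539^{2} \cdot \frac{1}{417870} - - \frac{134693}{140254} = 290521 \cdot \frac{1}{417870} + \frac{134693}{140254} = \frac{290521}{417870} + \frac{134693}{140254} = \frac{24257724061}{14651984745}$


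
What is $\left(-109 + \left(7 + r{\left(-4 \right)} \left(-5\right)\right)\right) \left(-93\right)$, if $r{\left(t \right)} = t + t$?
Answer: $5766$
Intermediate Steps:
$r{\left(t \right)} = 2 t$
$\left(-109 + \left(7 + r{\left(-4 \right)} \left(-5\right)\right)\right) \left(-93\right) = \left(-109 + \left(7 + 2 \left(-4\right) \left(-5\right)\right)\right) \left(-93\right) = \left(-109 + \left(7 - -40\right)\right) \left(-93\right) = \left(-109 + \left(7 + 40\right)\right) \left(-93\right) = \left(-109 + 47\right) \left(-93\right) = \left(-62\right) \left(-93\right) = 5766$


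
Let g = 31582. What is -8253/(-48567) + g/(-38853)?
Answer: -404396395/628991217 ≈ -0.64293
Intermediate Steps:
-8253/(-48567) + g/(-38853) = -8253/(-48567) + 31582/(-38853) = -8253*(-1/48567) + 31582*(-1/38853) = 2751/16189 - 31582/38853 = -404396395/628991217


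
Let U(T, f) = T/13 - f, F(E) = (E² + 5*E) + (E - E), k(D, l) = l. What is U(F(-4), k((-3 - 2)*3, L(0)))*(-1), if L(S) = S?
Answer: 4/13 ≈ 0.30769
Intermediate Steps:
F(E) = E² + 5*E (F(E) = (E² + 5*E) + 0 = E² + 5*E)
U(T, f) = -f + T/13 (U(T, f) = T*(1/13) - f = T/13 - f = -f + T/13)
U(F(-4), k((-3 - 2)*3, L(0)))*(-1) = (-1*0 + (-4*(5 - 4))/13)*(-1) = (0 + (-4*1)/13)*(-1) = (0 + (1/13)*(-4))*(-1) = (0 - 4/13)*(-1) = -4/13*(-1) = 4/13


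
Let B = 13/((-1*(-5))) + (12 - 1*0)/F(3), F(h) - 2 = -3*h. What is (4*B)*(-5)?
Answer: -124/7 ≈ -17.714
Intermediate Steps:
F(h) = 2 - 3*h
B = 31/35 (B = 13/((-1*(-5))) + (12 - 1*0)/(2 - 3*3) = 13/5 + (12 + 0)/(2 - 9) = 13*(1/5) + 12/(-7) = 13/5 + 12*(-1/7) = 13/5 - 12/7 = 31/35 ≈ 0.88571)
(4*B)*(-5) = (4*(31/35))*(-5) = (124/35)*(-5) = -124/7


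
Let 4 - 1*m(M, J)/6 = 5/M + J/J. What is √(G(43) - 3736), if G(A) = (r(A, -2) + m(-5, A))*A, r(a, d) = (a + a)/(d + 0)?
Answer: I*√4553 ≈ 67.476*I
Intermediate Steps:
m(M, J) = 18 - 30/M (m(M, J) = 24 - 6*(5/M + J/J) = 24 - 6*(5/M + 1) = 24 - 6*(1 + 5/M) = 24 + (-6 - 30/M) = 18 - 30/M)
r(a, d) = 2*a/d (r(a, d) = (2*a)/d = 2*a/d)
G(A) = A*(24 - A) (G(A) = (2*A/(-2) + (18 - 30/(-5)))*A = (2*A*(-½) + (18 - 30*(-⅕)))*A = (-A + (18 + 6))*A = (-A + 24)*A = (24 - A)*A = A*(24 - A))
√(G(43) - 3736) = √(43*(24 - 1*43) - 3736) = √(43*(24 - 43) - 3736) = √(43*(-19) - 3736) = √(-817 - 3736) = √(-4553) = I*√4553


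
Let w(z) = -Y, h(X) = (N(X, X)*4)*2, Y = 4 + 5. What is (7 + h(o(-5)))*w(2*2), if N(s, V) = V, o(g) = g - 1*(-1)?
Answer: 225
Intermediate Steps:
o(g) = 1 + g (o(g) = g + 1 = 1 + g)
Y = 9
h(X) = 8*X (h(X) = (X*4)*2 = (4*X)*2 = 8*X)
w(z) = -9 (w(z) = -1*9 = -9)
(7 + h(o(-5)))*w(2*2) = (7 + 8*(1 - 5))*(-9) = (7 + 8*(-4))*(-9) = (7 - 32)*(-9) = -25*(-9) = 225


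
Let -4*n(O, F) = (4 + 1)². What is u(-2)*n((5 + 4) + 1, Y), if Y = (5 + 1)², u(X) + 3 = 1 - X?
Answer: 0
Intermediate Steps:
u(X) = -2 - X (u(X) = -3 + (1 - X) = -2 - X)
Y = 36 (Y = 6² = 36)
n(O, F) = -25/4 (n(O, F) = -(4 + 1)²/4 = -¼*5² = -¼*25 = -25/4)
u(-2)*n((5 + 4) + 1, Y) = (-2 - 1*(-2))*(-25/4) = (-2 + 2)*(-25/4) = 0*(-25/4) = 0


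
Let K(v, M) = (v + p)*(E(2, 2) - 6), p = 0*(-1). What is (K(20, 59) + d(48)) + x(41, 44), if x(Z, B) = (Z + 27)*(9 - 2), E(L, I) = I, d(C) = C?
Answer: 444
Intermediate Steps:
p = 0
x(Z, B) = 189 + 7*Z (x(Z, B) = (27 + Z)*7 = 189 + 7*Z)
K(v, M) = -4*v (K(v, M) = (v + 0)*(2 - 6) = v*(-4) = -4*v)
(K(20, 59) + d(48)) + x(41, 44) = (-4*20 + 48) + (189 + 7*41) = (-80 + 48) + (189 + 287) = -32 + 476 = 444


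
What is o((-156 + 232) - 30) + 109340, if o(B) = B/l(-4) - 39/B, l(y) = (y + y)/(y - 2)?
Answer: 2515594/23 ≈ 1.0937e+5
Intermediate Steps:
l(y) = 2*y/(-2 + y) (l(y) = (2*y)/(-2 + y) = 2*y/(-2 + y))
o(B) = -39/B + 3*B/4 (o(B) = B/((2*(-4)/(-2 - 4))) - 39/B = B/((2*(-4)/(-6))) - 39/B = B/((2*(-4)*(-⅙))) - 39/B = B/(4/3) - 39/B = B*(¾) - 39/B = 3*B/4 - 39/B = -39/B + 3*B/4)
o((-156 + 232) - 30) + 109340 = (-39/((-156 + 232) - 30) + 3*((-156 + 232) - 30)/4) + 109340 = (-39/(76 - 30) + 3*(76 - 30)/4) + 109340 = (-39/46 + (¾)*46) + 109340 = (-39*1/46 + 69/2) + 109340 = (-39/46 + 69/2) + 109340 = 774/23 + 109340 = 2515594/23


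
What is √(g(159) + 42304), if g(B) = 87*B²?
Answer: √2241751 ≈ 1497.2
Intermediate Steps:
√(g(159) + 42304) = √(87*159² + 42304) = √(87*25281 + 42304) = √(2199447 + 42304) = √2241751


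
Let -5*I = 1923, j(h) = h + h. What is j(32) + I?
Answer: -1603/5 ≈ -320.60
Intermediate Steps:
j(h) = 2*h
I = -1923/5 (I = -1/5*1923 = -1923/5 ≈ -384.60)
j(32) + I = 2*32 - 1923/5 = 64 - 1923/5 = -1603/5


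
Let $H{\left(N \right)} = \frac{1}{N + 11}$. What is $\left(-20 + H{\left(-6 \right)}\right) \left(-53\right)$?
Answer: $\frac{5247}{5} \approx 1049.4$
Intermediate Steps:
$H{\left(N \right)} = \frac{1}{11 + N}$
$\left(-20 + H{\left(-6 \right)}\right) \left(-53\right) = \left(-20 + \frac{1}{11 - 6}\right) \left(-53\right) = \left(-20 + \frac{1}{5}\right) \left(-53\right) = \left(- \frac{99}{5}\right) \left(-53\right) = \frac{5247}{5}$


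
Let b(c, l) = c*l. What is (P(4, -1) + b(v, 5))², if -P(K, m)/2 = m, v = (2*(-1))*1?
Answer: 64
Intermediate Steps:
v = -2 (v = -2*1 = -2)
P(K, m) = -2*m
(P(4, -1) + b(v, 5))² = (-2*(-1) - 2*5)² = (2 - 10)² = (-8)² = 64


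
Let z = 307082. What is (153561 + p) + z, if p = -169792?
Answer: 290851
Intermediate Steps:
(153561 + p) + z = (153561 - 169792) + 307082 = -16231 + 307082 = 290851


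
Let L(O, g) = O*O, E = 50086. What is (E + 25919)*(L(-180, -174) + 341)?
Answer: 2488479705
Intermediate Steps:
L(O, g) = O**2
(E + 25919)*(L(-180, -174) + 341) = (50086 + 25919)*((-180)**2 + 341) = 76005*(32400 + 341) = 76005*32741 = 2488479705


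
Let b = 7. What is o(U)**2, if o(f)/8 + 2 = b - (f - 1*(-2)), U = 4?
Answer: 64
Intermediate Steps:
o(f) = 24 - 8*f (o(f) = -16 + 8*(7 - (f - 1*(-2))) = -16 + 8*(7 - (f + 2)) = -16 + 8*(7 - (2 + f)) = -16 + 8*(7 + (-2 - f)) = -16 + 8*(5 - f) = -16 + (40 - 8*f) = 24 - 8*f)
o(U)**2 = (24 - 8*4)**2 = (24 - 32)**2 = (-8)**2 = 64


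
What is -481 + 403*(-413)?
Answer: -166920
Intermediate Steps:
-481 + 403*(-413) = -481 - 166439 = -166920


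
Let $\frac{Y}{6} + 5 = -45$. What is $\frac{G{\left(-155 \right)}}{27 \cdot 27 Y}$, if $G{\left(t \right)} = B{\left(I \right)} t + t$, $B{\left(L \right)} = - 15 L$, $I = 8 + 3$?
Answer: $- \frac{1271}{10935} \approx -0.11623$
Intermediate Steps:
$I = 11$
$Y = -300$ ($Y = -30 + 6 \left(-45\right) = -30 - 270 = -300$)
$G{\left(t \right)} = - 164 t$ ($G{\left(t \right)} = \left(-15\right) 11 t + t = - 165 t + t = - 164 t$)
$\frac{G{\left(-155 \right)}}{27 \cdot 27 Y} = \frac{\left(-164\right) \left(-155\right)}{27 \cdot 27 \left(-300\right)} = \frac{25420}{729 \left(-300\right)} = \frac{25420}{-218700} = 25420 \left(- \frac{1}{218700}\right) = - \frac{1271}{10935}$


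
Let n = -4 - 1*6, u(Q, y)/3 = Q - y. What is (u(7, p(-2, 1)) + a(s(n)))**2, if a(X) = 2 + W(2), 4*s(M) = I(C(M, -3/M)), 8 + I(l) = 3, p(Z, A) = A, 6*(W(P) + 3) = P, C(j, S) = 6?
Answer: 2704/9 ≈ 300.44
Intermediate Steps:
W(P) = -3 + P/6
u(Q, y) = -3*y + 3*Q (u(Q, y) = 3*(Q - y) = -3*y + 3*Q)
n = -10 (n = -4 - 6 = -10)
I(l) = -5 (I(l) = -8 + 3 = -5)
s(M) = -5/4 (s(M) = (1/4)*(-5) = -5/4)
a(X) = -2/3 (a(X) = 2 + (-3 + (1/6)*2) = 2 + (-3 + 1/3) = 2 - 8/3 = -2/3)
(u(7, p(-2, 1)) + a(s(n)))**2 = ((-3*1 + 3*7) - 2/3)**2 = ((-3 + 21) - 2/3)**2 = (18 - 2/3)**2 = (52/3)**2 = 2704/9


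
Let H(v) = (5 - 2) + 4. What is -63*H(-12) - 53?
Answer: -494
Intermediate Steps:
H(v) = 7 (H(v) = 3 + 4 = 7)
-63*H(-12) - 53 = -63*7 - 53 = -441 - 53 = -494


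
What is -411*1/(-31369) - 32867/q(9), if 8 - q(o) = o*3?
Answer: 54263828/31369 ≈ 1729.9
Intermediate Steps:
q(o) = 8 - 3*o (q(o) = 8 - o*3 = 8 - 3*o)
-411*1/(-31369) - 32867/q(9) = -411*1/(-31369) - 32867/(8 - 3*9) = -411*(-1/31369) - 32867/(8 - 27) = 411/31369 - 32867/(-19) = 411/31369 - 32867*(-1/19) = 411/31369 + 32867/19 = 54263828/31369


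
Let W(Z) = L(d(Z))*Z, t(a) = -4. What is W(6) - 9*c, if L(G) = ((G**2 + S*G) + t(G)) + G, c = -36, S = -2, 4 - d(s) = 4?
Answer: 300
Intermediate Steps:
d(s) = 0 (d(s) = 4 - 1*4 = 4 - 4 = 0)
L(G) = -4 + G**2 - G (L(G) = ((G**2 - 2*G) - 4) + G = (-4 + G**2 - 2*G) + G = -4 + G**2 - G)
W(Z) = -4*Z (W(Z) = (-4 + 0**2 - 1*0)*Z = (-4 + 0 + 0)*Z = -4*Z)
W(6) - 9*c = -4*6 - 9*(-36) = -24 + 324 = 300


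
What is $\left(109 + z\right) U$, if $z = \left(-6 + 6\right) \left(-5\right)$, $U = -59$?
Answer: $-6431$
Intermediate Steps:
$z = 0$ ($z = 0 \left(-5\right) = 0$)
$\left(109 + z\right) U = \left(109 + 0\right) \left(-59\right) = 109 \left(-59\right) = -6431$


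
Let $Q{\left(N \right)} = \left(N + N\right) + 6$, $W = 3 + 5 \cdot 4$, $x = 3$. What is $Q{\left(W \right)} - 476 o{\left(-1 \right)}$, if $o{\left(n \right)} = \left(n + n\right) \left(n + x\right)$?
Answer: $1956$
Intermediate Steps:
$W = 23$ ($W = 3 + 20 = 23$)
$o{\left(n \right)} = 2 n \left(3 + n\right)$ ($o{\left(n \right)} = \left(n + n\right) \left(n + 3\right) = 2 n \left(3 + n\right)$)
$Q{\left(N \right)} = 6 + 2 N$ ($Q{\left(N \right)} = 2 N + 6 = 6 + 2 N$)
$Q{\left(W \right)} - 476 o{\left(-1 \right)} = \left(6 + 2 \cdot 23\right) - 476 \cdot 2 \left(-1\right) \left(3 - 1\right) = \left(6 + 46\right) - 476 \cdot 2 \left(-1\right) 2 = 52 - -1904 = 52 + 1904 = 1956$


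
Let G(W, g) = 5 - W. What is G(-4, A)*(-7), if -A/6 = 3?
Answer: -63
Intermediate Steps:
A = -18 (A = -6*3 = -18)
G(-4, A)*(-7) = (5 - 1*(-4))*(-7) = (5 + 4)*(-7) = 9*(-7) = -63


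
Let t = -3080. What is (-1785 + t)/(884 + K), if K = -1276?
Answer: 695/56 ≈ 12.411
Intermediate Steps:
(-1785 + t)/(884 + K) = (-1785 - 3080)/(884 - 1276) = -4865/(-392) = -4865*(-1/392) = 695/56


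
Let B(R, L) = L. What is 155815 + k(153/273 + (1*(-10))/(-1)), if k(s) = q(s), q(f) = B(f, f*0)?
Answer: 155815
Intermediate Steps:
q(f) = 0 (q(f) = f*0 = 0)
k(s) = 0
155815 + k(153/273 + (1*(-10))/(-1)) = 155815 + 0 = 155815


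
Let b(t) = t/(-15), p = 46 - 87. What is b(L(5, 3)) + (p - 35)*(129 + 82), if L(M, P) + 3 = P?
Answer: -16036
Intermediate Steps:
L(M, P) = -3 + P
p = -41
b(t) = -t/15 (b(t) = t*(-1/15) = -t/15)
b(L(5, 3)) + (p - 35)*(129 + 82) = -(-3 + 3)/15 + (-41 - 35)*(129 + 82) = -1/15*0 - 76*211 = 0 - 16036 = -16036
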